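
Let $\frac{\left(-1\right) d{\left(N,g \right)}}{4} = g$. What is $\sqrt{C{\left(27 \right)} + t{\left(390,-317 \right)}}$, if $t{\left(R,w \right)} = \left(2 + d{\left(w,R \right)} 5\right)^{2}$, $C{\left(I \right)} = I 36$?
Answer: $4 \sqrt{3800611} \approx 7798.1$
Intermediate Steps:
$d{\left(N,g \right)} = - 4 g$
$C{\left(I \right)} = 36 I$
$t{\left(R,w \right)} = \left(2 - 20 R\right)^{2}$ ($t{\left(R,w \right)} = \left(2 + - 4 R 5\right)^{2} = \left(2 - 20 R\right)^{2}$)
$\sqrt{C{\left(27 \right)} + t{\left(390,-317 \right)}} = \sqrt{36 \cdot 27 + 4 \left(1 - 3900\right)^{2}} = \sqrt{972 + 4 \left(1 - 3900\right)^{2}} = \sqrt{972 + 4 \left(-3899\right)^{2}} = \sqrt{972 + 4 \cdot 15202201} = \sqrt{972 + 60808804} = \sqrt{60809776} = 4 \sqrt{3800611}$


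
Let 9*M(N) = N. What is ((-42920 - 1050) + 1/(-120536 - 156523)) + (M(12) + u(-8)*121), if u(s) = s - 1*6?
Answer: -4217084255/92353 ≈ -45663.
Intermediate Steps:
u(s) = -6 + s (u(s) = s - 6 = -6 + s)
M(N) = N/9
((-42920 - 1050) + 1/(-120536 - 156523)) + (M(12) + u(-8)*121) = ((-42920 - 1050) + 1/(-120536 - 156523)) + ((⅑)*12 + (-6 - 8)*121) = (-43970 + 1/(-277059)) + (4/3 - 14*121) = (-43970 - 1/277059) + (4/3 - 1694) = -12182284231/277059 - 5078/3 = -4217084255/92353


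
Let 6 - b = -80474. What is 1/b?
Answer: 1/80480 ≈ 1.2425e-5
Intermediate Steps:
b = 80480 (b = 6 - 1*(-80474) = 6 + 80474 = 80480)
1/b = 1/80480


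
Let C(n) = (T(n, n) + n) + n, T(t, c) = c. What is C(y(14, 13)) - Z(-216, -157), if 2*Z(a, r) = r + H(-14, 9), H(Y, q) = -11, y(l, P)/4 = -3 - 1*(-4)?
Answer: 96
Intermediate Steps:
y(l, P) = 4 (y(l, P) = 4*(-3 - 1*(-4)) = 4*(-3 + 4) = 4*1 = 4)
Z(a, r) = -11/2 + r/2 (Z(a, r) = (r - 11)/2 = (-11 + r)/2 = -11/2 + r/2)
C(n) = 3*n (C(n) = (n + n) + n = 2*n + n = 3*n)
C(y(14, 13)) - Z(-216, -157) = 3*4 - (-11/2 + (½)*(-157)) = 12 - (-11/2 - 157/2) = 12 - 1*(-84) = 12 + 84 = 96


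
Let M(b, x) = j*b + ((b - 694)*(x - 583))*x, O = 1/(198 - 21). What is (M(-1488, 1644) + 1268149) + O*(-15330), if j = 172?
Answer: -224495918135/59 ≈ -3.8050e+9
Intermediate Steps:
O = 1/177 ≈ 0.0056497
M(b, x) = 172*b + x*(-694 + b)*(-583 + x) (M(b, x) = 172*b + ((b - 694)*(x - 583))*x = 172*b + ((-694 + b)*(-583 + x))*x = 172*b + x*(-694 + b)*(-583 + x))
(M(-1488, 1644) + 1268149) + O*(-15330) = ((-694*1644² + 172*(-1488) + 404602*1644 - 1488*1644² - 583*(-1488)*1644) + 1268149) + (1/177)*(-15330) = ((-694*2702736 - 255936 + 665165688 - 1488*2702736 + 1426176576) + 1268149) - 5110/59 = ((-1875698784 - 255936 + 665165688 - 4021671168 + 1426176576) + 1268149) - 5110/59 = (-3806283624 + 1268149) - 5110/59 = -3805015475 - 5110/59 = -224495918135/59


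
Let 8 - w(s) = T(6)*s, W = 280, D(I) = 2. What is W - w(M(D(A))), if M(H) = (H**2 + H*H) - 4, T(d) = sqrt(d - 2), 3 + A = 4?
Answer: 280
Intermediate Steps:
A = 1 (A = -3 + 4 = 1)
T(d) = sqrt(-2 + d)
M(H) = -4 + 2*H**2 (M(H) = (H**2 + H**2) - 4 = 2*H**2 - 4 = -4 + 2*H**2)
w(s) = 8 - 2*s (w(s) = 8 - sqrt(-2 + 6)*s = 8 - sqrt(4)*s = 8 - 2*s)
W - w(M(D(A))) = 280 - (8 - 2*(-4 + 2*2**2)) = 280 - (8 - 2*(-4 + 2*4)) = 280 - (8 - 2*(-4 + 8)) = 280 - (8 - 2*4) = 280 - (8 - 8) = 280 - 1*0 = 280 + 0 = 280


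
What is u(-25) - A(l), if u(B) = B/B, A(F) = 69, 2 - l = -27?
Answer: -68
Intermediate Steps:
l = 29 (l = 2 - 1*(-27) = 2 + 27 = 29)
u(B) = 1
u(-25) - A(l) = 1 - 1*69 = 1 - 69 = -68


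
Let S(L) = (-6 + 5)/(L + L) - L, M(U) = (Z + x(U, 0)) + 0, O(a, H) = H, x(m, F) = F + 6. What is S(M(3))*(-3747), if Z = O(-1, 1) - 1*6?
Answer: 11241/2 ≈ 5620.5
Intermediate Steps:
x(m, F) = 6 + F
Z = -5 (Z = 1 - 1*6 = 1 - 6 = -5)
M(U) = 1 (M(U) = (-5 + (6 + 0)) + 0 = (-5 + 6) + 0 = 1 + 0 = 1)
S(L) = -L - 1/(2*L) (S(L) = -1/(2*L) - L = -L - 1/(2*L))
S(M(3))*(-3747) = (-1*1 - 1/2/1)*(-3747) = (-1 - 1/2*1)*(-3747) = (-1 - 1/2)*(-3747) = -3/2*(-3747) = 11241/2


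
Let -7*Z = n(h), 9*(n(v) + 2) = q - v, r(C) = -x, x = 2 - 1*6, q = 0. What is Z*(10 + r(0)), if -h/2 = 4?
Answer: 20/9 ≈ 2.2222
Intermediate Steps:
h = -8 (h = -2*4 = -8)
x = -4 (x = 2 - 6 = -4)
r(C) = 4 (r(C) = -1*(-4) = 4)
n(v) = -2 - v/9 (n(v) = -2 + (0 - v)/9 = -2 + (-v)/9 = -2 - v/9)
Z = 10/63 (Z = -(-2 - ⅑*(-8))/7 = -(-2 + 8/9)/7 = -⅐*(-10/9) = 10/63 ≈ 0.15873)
Z*(10 + r(0)) = 10*(10 + 4)/63 = (10/63)*14 = 20/9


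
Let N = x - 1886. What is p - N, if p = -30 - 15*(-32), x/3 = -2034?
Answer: 8438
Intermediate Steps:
x = -6102 (x = 3*(-2034) = -6102)
N = -7988 (N = -6102 - 1886 = -7988)
p = 450 (p = -30 + 480 = 450)
p - N = 450 - 1*(-7988) = 450 + 7988 = 8438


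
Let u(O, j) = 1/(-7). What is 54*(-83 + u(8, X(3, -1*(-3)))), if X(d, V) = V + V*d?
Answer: -31428/7 ≈ -4489.7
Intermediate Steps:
u(O, j) = -1/7
54*(-83 + u(8, X(3, -1*(-3)))) = 54*(-83 - 1/7) = 54*(-582/7) = -31428/7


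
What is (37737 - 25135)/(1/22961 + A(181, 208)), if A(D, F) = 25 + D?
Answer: 289354522/4729967 ≈ 61.175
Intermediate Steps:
(37737 - 25135)/(1/22961 + A(181, 208)) = (37737 - 25135)/(1/22961 + (25 + 181)) = 12602/(1/22961 + 206) = 12602/(4729967/22961) = 12602*(22961/4729967) = 289354522/4729967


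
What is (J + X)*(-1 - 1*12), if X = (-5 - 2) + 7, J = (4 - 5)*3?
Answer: 39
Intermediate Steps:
J = -3 (J = -1*3 = -3)
X = 0 (X = -7 + 7 = 0)
(J + X)*(-1 - 1*12) = (-3 + 0)*(-1 - 1*12) = -3*(-1 - 12) = -3*(-13) = 39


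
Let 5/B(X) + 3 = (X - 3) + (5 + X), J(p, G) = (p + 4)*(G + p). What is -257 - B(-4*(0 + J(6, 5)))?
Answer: -226412/881 ≈ -256.99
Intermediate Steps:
J(p, G) = (4 + p)*(G + p)
B(X) = 5/(-1 + 2*X) (B(X) = 5/(-3 + ((X - 3) + (5 + X))) = 5/(-3 + ((-3 + X) + (5 + X))) = 5/(-3 + (2 + 2*X)) = 5/(-1 + 2*X))
-257 - B(-4*(0 + J(6, 5))) = -257 - 5/(-1 + 2*(-4*(0 + (6² + 4*5 + 4*6 + 5*6)))) = -257 - 5/(-1 + 2*(-4*(0 + (36 + 20 + 24 + 30)))) = -257 - 5/(-1 + 2*(-4*(0 + 110))) = -257 - 5/(-1 + 2*(-4*110)) = -257 - 5/(-1 + 2*(-440)) = -257 - 5/(-1 - 880) = -257 - 5/(-881) = -257 - 5*(-1)/881 = -257 - 1*(-5/881) = -257 + 5/881 = -226412/881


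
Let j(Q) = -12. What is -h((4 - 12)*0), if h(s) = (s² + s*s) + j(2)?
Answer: 12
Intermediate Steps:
h(s) = -12 + 2*s² (h(s) = (s² + s*s) - 12 = (s² + s²) - 12 = 2*s² - 12 = -12 + 2*s²)
-h((4 - 12)*0) = -(-12 + 2*((4 - 12)*0)²) = -(-12 + 2*(-8*0)²) = -(-12 + 2*0²) = -(-12 + 2*0) = -(-12 + 0) = -1*(-12) = 12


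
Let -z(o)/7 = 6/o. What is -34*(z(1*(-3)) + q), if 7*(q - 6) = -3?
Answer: -4658/7 ≈ -665.43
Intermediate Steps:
q = 39/7 (q = 6 + (⅐)*(-3) = 6 - 3/7 = 39/7 ≈ 5.5714)
z(o) = -42/o
-34*(z(1*(-3)) + q) = -34*(-42/(1*(-3)) + 39/7) = -34*(-42/(-3) + 39/7) = -34*(-42*(-⅓) + 39/7) = -34*(14 + 39/7) = -34*137/7 = -4658/7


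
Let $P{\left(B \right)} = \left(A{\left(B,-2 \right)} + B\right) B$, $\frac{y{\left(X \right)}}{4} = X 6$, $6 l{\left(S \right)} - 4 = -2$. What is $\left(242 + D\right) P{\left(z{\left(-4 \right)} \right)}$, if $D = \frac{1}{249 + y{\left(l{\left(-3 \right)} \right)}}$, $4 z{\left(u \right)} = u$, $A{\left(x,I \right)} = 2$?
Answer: $- \frac{62195}{257} \approx -242.0$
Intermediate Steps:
$l{\left(S \right)} = \frac{1}{3}$ ($l{\left(S \right)} = \frac{2}{3} + \frac{1}{6} \left(-2\right) = \frac{2}{3} - \frac{1}{3} = \frac{1}{3}$)
$y{\left(X \right)} = 24 X$ ($y{\left(X \right)} = 4 X 6 = 4 \cdot 6 X = 24 X$)
$z{\left(u \right)} = \frac{u}{4}$
$P{\left(B \right)} = B \left(2 + B\right)$ ($P{\left(B \right)} = \left(2 + B\right) B = B \left(2 + B\right)$)
$D = \frac{1}{257}$ ($D = \frac{1}{249 + 24 \cdot \frac{1}{3}} = \frac{1}{249 + 8} = \frac{1}{257} \approx 0.0038911$)
$\left(242 + D\right) P{\left(z{\left(-4 \right)} \right)} = \left(242 + \frac{1}{257}\right) \frac{1}{4} \left(-4\right) \left(2 + \frac{1}{4} \left(-4\right)\right) = \frac{62195 \left(- (2 - 1)\right)}{257} = \frac{62195 \left(\left(-1\right) 1\right)}{257} = \frac{62195}{257} \left(-1\right) = - \frac{62195}{257}$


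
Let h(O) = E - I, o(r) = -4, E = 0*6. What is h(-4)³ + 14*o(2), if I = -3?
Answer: -29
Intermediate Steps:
E = 0
h(O) = 3 (h(O) = 0 - 1*(-3) = 0 + 3 = 3)
h(-4)³ + 14*o(2) = 3³ + 14*(-4) = 27 - 56 = -29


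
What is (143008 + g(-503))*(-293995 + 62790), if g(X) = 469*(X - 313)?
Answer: 55418913680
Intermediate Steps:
g(X) = -146797 + 469*X (g(X) = 469*(-313 + X) = -146797 + 469*X)
(143008 + g(-503))*(-293995 + 62790) = (143008 + (-146797 + 469*(-503)))*(-293995 + 62790) = (143008 + (-146797 - 235907))*(-231205) = (143008 - 382704)*(-231205) = -239696*(-231205) = 55418913680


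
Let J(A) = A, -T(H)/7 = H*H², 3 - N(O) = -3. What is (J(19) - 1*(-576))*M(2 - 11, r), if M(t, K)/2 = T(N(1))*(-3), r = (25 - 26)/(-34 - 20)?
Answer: 5397840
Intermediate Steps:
N(O) = 6 (N(O) = 3 - 1*(-3) = 3 + 3 = 6)
T(H) = -7*H³ (T(H) = -7*H*H² = -7*H³)
r = 1/54 (r = -1/(-54) = -1*(-1/54) = 1/54 ≈ 0.018519)
M(t, K) = 9072 (M(t, K) = 2*(-7*6³*(-3)) = 2*(-7*216*(-3)) = 2*(-1512*(-3)) = 2*4536 = 9072)
(J(19) - 1*(-576))*M(2 - 11, r) = (19 - 1*(-576))*9072 = (19 + 576)*9072 = 595*9072 = 5397840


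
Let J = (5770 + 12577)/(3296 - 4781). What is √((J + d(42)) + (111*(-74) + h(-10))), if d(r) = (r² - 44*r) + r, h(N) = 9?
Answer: I*√2023748430/495 ≈ 90.881*I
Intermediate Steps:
d(r) = r² - 43*r
J = -18347/1485 (J = 18347/(-1485) = 18347*(-1/1485) = -18347/1485 ≈ -12.355)
√((J + d(42)) + (111*(-74) + h(-10))) = √((-18347/1485 + 42*(-43 + 42)) + (111*(-74) + 9)) = √((-18347/1485 + 42*(-1)) + (-8214 + 9)) = √((-18347/1485 - 42) - 8205) = √(-80717/1485 - 8205) = √(-12265142/1485) = I*√2023748430/495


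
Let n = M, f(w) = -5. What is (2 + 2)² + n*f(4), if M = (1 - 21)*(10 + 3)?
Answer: 1316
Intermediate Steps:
M = -260 (M = -20*13 = -260)
n = -260
(2 + 2)² + n*f(4) = (2 + 2)² - 260*(-5) = 4² + 1300 = 16 + 1300 = 1316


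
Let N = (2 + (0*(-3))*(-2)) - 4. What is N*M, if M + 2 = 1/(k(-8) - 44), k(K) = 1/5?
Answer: 886/219 ≈ 4.0457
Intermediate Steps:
k(K) = ⅕
M = -443/219 (M = -2 + 1/(⅕ - 44) = -2 + 1/(-219/5) = -2 - 5/219 = -443/219 ≈ -2.0228)
N = -2 (N = (2 + 0*(-2)) - 4 = (2 + 0) - 4 = 2 - 4 = -2)
N*M = -2*(-443/219) = 886/219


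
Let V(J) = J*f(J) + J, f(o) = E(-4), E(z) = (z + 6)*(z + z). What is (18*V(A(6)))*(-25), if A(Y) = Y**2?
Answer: 243000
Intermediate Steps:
E(z) = 2*z*(6 + z) (E(z) = (6 + z)*(2*z) = 2*z*(6 + z))
f(o) = -16 (f(o) = 2*(-4)*(6 - 4) = 2*(-4)*2 = -16)
V(J) = -15*J (V(J) = J*(-16) + J = -16*J + J = -15*J)
(18*V(A(6)))*(-25) = (18*(-15*6**2))*(-25) = (18*(-15*36))*(-25) = (18*(-540))*(-25) = -9720*(-25) = 243000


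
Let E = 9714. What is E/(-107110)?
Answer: -4857/53555 ≈ -0.090692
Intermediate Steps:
E/(-107110) = 9714/(-107110) = 9714*(-1/107110) = -4857/53555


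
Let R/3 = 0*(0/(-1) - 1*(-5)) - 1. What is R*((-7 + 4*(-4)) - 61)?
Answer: 252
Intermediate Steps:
R = -3 (R = 3*(0*(0/(-1) - 1*(-5)) - 1) = 3*(0*(0*(-1) + 5) - 1) = 3*(0*(0 + 5) - 1) = 3*(0*5 - 1) = 3*(0 - 1) = 3*(-1) = -3)
R*((-7 + 4*(-4)) - 61) = -3*((-7 + 4*(-4)) - 61) = -3*((-7 - 16) - 61) = -3*(-23 - 61) = -3*(-84) = 252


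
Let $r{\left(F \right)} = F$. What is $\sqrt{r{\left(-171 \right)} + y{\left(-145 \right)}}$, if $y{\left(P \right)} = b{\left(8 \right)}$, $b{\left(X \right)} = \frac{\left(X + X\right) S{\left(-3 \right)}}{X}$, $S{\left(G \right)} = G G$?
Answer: $3 i \sqrt{17} \approx 12.369 i$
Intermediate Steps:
$S{\left(G \right)} = G^{2}$
$b{\left(X \right)} = 18$ ($b{\left(X \right)} = \frac{\left(X + X\right) \left(-3\right)^{2}}{X} = \frac{2 X 9}{X} = \frac{18 X}{X} = 18$)
$y{\left(P \right)} = 18$
$\sqrt{r{\left(-171 \right)} + y{\left(-145 \right)}} = \sqrt{-171 + 18} = \sqrt{-153} = 3 i \sqrt{17}$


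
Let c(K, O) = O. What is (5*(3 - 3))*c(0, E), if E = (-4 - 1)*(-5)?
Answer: 0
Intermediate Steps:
E = 25 (E = -5*(-5) = 25)
(5*(3 - 3))*c(0, E) = (5*(3 - 3))*25 = (5*0)*25 = 0*25 = 0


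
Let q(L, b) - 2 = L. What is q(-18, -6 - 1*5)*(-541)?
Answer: 8656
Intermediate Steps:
q(L, b) = 2 + L
q(-18, -6 - 1*5)*(-541) = (2 - 18)*(-541) = -16*(-541) = 8656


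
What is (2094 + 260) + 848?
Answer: 3202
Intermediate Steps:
(2094 + 260) + 848 = 2354 + 848 = 3202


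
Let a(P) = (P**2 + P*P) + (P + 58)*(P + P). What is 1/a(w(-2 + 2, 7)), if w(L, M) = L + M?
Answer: 1/1008 ≈ 0.00099206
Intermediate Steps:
a(P) = 2*P**2 + 2*P*(58 + P) (a(P) = (P**2 + P**2) + (58 + P)*(2*P) = 2*P**2 + 2*P*(58 + P))
1/a(w(-2 + 2, 7)) = 1/(4*((-2 + 2) + 7)*(29 + ((-2 + 2) + 7))) = 1/(4*(0 + 7)*(29 + (0 + 7))) = 1/(4*7*(29 + 7)) = 1/(4*7*36) = 1/1008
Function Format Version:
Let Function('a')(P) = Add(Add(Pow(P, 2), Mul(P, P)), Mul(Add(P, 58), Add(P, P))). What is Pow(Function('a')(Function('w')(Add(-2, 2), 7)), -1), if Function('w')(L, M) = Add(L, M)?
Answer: Rational(1, 1008) ≈ 0.00099206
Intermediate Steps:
Function('a')(P) = Add(Mul(2, Pow(P, 2)), Mul(2, P, Add(58, P))) (Function('a')(P) = Add(Add(Pow(P, 2), Pow(P, 2)), Mul(Add(58, P), Mul(2, P))) = Add(Mul(2, Pow(P, 2)), Mul(2, P, Add(58, P))))
Pow(Function('a')(Function('w')(Add(-2, 2), 7)), -1) = Pow(Mul(4, Add(Add(-2, 2), 7), Add(29, Add(Add(-2, 2), 7))), -1) = Pow(Mul(4, Add(0, 7), Add(29, Add(0, 7))), -1) = Pow(Mul(4, 7, Add(29, 7)), -1) = Pow(Mul(4, 7, 36), -1) = Pow(1008, -1) = Rational(1, 1008)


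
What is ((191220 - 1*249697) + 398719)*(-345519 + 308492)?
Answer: -12598140534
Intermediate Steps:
((191220 - 1*249697) + 398719)*(-345519 + 308492) = ((191220 - 249697) + 398719)*(-37027) = (-58477 + 398719)*(-37027) = 340242*(-37027) = -12598140534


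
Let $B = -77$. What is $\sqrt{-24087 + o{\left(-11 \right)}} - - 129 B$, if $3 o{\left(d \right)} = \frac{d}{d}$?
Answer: $-9933 + \frac{2 i \sqrt{54195}}{3} \approx -9933.0 + 155.2 i$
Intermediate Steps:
$o{\left(d \right)} = \frac{1}{3}$ ($o{\left(d \right)} = \frac{d \frac{1}{d}}{3} = \frac{1}{3} \cdot 1 = \frac{1}{3}$)
$\sqrt{-24087 + o{\left(-11 \right)}} - - 129 B = \sqrt{-24087 + \frac{1}{3}} - \left(-129\right) \left(-77\right) = \sqrt{- \frac{72260}{3}} - 9933 = \frac{2 i \sqrt{54195}}{3} - 9933 = -9933 + \frac{2 i \sqrt{54195}}{3}$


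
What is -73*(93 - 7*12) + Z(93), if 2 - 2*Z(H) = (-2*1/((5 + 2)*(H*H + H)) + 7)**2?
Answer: -637067832146/936176409 ≈ -680.50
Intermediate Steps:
Z(H) = 1 - (7 - 2/(7*H + 7*H**2))**2/2 (Z(H) = 1 - (-2*1/((5 + 2)*(H*H + H)) + 7)**2/2 = 1 - (-2*1/(7*(H**2 + H)) + 7)**2/2 = 1 - (-2*1/(7*(H + H**2)) + 7)**2/2 = 1 - (-2/(7*H + 7*H**2) + 7)**2/2 = 1 - (7 - 2/(7*H + 7*H**2))**2/2)
-73*(93 - 7*12) + Z(93) = -73*(93 - 7*12) + (1 - 1/98*(-2 + 49*93 + 49*93**2)**2/(93**2*(1 + 93)**2)) = -73*(93 - 84) + (1 - 1/98*1/8649*(-2 + 4557 + 49*8649)**2/94**2) = -73*9 + (1 - 1/98*1/8649*1/8836*(-2 + 4557 + 423801)**2) = -657 + (1 - 1/98*1/8649*1/8836*428356**2) = -657 + (1 - 1/98*1/8649*1/8836*183488862736) = -657 + (1 - 22936107842/936176409) = -657 - 21999931433/936176409 = -637067832146/936176409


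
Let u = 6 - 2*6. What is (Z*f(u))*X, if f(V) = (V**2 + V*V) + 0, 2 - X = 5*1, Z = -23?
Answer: 4968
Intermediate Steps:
u = -6 (u = 6 - 12 = -6)
X = -3 (X = 2 - 5 = -3)
f(V) = 2*V**2 (f(V) = (V**2 + V**2) + 0 = 2*V**2 + 0 = 2*V**2)
(Z*f(u))*X = -46*(-6)**2*(-3) = -46*36*(-3) = -23*72*(-3) = -1656*(-3) = 4968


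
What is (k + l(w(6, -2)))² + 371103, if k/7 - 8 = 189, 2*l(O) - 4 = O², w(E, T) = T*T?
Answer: 2300424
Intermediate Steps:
w(E, T) = T²
l(O) = 2 + O²/2
k = 1379 (k = 56 + 7*189 = 56 + 1323 = 1379)
(k + l(w(6, -2)))² + 371103 = (1379 + (2 + ((-2)²)²/2))² + 371103 = (1379 + (2 + (½)*4²))² + 371103 = (1379 + (2 + (½)*16))² + 371103 = (1379 + (2 + 8))² + 371103 = (1379 + 10)² + 371103 = 1389² + 371103 = 1929321 + 371103 = 2300424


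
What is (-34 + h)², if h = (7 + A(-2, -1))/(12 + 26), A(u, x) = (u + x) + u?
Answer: 416025/361 ≈ 1152.4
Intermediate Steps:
A(u, x) = x + 2*u
h = 1/19 (h = (7 + (-1 + 2*(-2)))/(12 + 26) = (7 + (-1 - 4))/38 = (7 - 5)*(1/38) = 2*(1/38) = 1/19 ≈ 0.052632)
(-34 + h)² = (-34 + 1/19)² = (-645/19)² = 416025/361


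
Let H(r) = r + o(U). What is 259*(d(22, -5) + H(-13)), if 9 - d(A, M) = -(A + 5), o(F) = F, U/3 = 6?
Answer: 10619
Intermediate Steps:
U = 18 (U = 3*6 = 18)
H(r) = 18 + r (H(r) = r + 18 = 18 + r)
d(A, M) = 14 + A (d(A, M) = 9 - (-1)*(A + 5) = 9 - (-1)*(5 + A) = 9 - (-5 - A) = 9 + (5 + A) = 14 + A)
259*(d(22, -5) + H(-13)) = 259*((14 + 22) + (18 - 13)) = 259*(36 + 5) = 259*41 = 10619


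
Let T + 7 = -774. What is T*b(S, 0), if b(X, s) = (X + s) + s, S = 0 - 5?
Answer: 3905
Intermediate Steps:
T = -781 (T = -7 - 774 = -781)
S = -5
b(X, s) = X + 2*s
T*b(S, 0) = -781*(-5 + 2*0) = -781*(-5 + 0) = -781*(-5) = 3905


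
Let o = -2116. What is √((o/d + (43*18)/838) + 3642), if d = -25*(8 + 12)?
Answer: 16*√1563228245/10475 ≈ 60.392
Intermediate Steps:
d = -500 (d = -25*20 = -500)
√((o/d + (43*18)/838) + 3642) = √((-2116/(-500) + (43*18)/838) + 3642) = √((-2116*(-1/500) + 774*(1/838)) + 3642) = √((529/125 + 387/419) + 3642) = √(270026/52375 + 3642) = √(191019776/52375) = 16*√1563228245/10475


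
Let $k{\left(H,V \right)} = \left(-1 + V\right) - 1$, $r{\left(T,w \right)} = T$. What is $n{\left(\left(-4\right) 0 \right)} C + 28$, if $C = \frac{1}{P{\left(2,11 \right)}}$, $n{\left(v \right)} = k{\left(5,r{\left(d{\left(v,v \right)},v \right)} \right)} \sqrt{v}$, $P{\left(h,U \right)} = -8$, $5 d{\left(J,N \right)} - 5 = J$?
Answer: $28$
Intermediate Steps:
$d{\left(J,N \right)} = 1 + \frac{J}{5}$
$k{\left(H,V \right)} = -2 + V$
$n{\left(v \right)} = \sqrt{v} \left(-1 + \frac{v}{5}\right)$ ($n{\left(v \right)} = \left(-2 + \left(1 + \frac{v}{5}\right)\right) \sqrt{v} = \left(-1 + \frac{v}{5}\right) \sqrt{v} = \sqrt{v} \left(-1 + \frac{v}{5}\right)$)
$C = - \frac{1}{8}$ ($C = \frac{1}{-8} = - \frac{1}{8} \approx -0.125$)
$n{\left(\left(-4\right) 0 \right)} C + 28 = \frac{\sqrt{\left(-4\right) 0} \left(-5 - 0\right)}{5} \left(- \frac{1}{8}\right) + 28 = \frac{\sqrt{0} \left(-5 + 0\right)}{5} \left(- \frac{1}{8}\right) + 28 = \frac{1}{5} \cdot 0 \left(-5\right) \left(- \frac{1}{8}\right) + 28 = 0 \left(- \frac{1}{8}\right) + 28 = 0 + 28 = 28$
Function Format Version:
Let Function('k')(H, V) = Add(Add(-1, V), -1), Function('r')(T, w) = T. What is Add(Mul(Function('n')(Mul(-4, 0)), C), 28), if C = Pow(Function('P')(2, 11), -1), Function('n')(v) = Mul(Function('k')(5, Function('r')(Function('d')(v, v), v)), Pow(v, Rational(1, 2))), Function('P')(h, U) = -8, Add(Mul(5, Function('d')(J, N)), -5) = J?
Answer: 28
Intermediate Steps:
Function('d')(J, N) = Add(1, Mul(Rational(1, 5), J))
Function('k')(H, V) = Add(-2, V)
Function('n')(v) = Mul(Pow(v, Rational(1, 2)), Add(-1, Mul(Rational(1, 5), v))) (Function('n')(v) = Mul(Add(-2, Add(1, Mul(Rational(1, 5), v))), Pow(v, Rational(1, 2))) = Mul(Add(-1, Mul(Rational(1, 5), v)), Pow(v, Rational(1, 2))) = Mul(Pow(v, Rational(1, 2)), Add(-1, Mul(Rational(1, 5), v))))
C = Rational(-1, 8) (C = Pow(-8, -1) = Rational(-1, 8) ≈ -0.12500)
Add(Mul(Function('n')(Mul(-4, 0)), C), 28) = Add(Mul(Mul(Rational(1, 5), Pow(Mul(-4, 0), Rational(1, 2)), Add(-5, Mul(-4, 0))), Rational(-1, 8)), 28) = Add(Mul(Mul(Rational(1, 5), Pow(0, Rational(1, 2)), Add(-5, 0)), Rational(-1, 8)), 28) = Add(Mul(Mul(Rational(1, 5), 0, -5), Rational(-1, 8)), 28) = Add(Mul(0, Rational(-1, 8)), 28) = Add(0, 28) = 28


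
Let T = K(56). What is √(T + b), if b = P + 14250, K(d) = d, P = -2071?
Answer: √12235 ≈ 110.61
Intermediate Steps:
T = 56
b = 12179 (b = -2071 + 14250 = 12179)
√(T + b) = √(56 + 12179) = √12235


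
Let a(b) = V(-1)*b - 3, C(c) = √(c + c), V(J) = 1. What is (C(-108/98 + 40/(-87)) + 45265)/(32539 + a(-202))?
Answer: 45265/32334 + I*√289623/9845703 ≈ 1.3999 + 5.466e-5*I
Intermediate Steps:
C(c) = √2*√c (C(c) = √(2*c) = √2*√c)
a(b) = -3 + b (a(b) = 1*b - 3 = b - 3 = -3 + b)
(C(-108/98 + 40/(-87)) + 45265)/(32539 + a(-202)) = (√2*√(-108/98 + 40/(-87)) + 45265)/(32539 + (-3 - 202)) = (√2*√(-108*1/98 + 40*(-1/87)) + 45265)/(32539 - 205) = (√2*√(-54/49 - 40/87) + 45265)/32334 = (√2*√(-6658/4263) + 45265)*(1/32334) = (√2*(I*√579246/609) + 45265)*(1/32334) = (2*I*√289623/609 + 45265)*(1/32334) = (45265 + 2*I*√289623/609)*(1/32334) = 45265/32334 + I*√289623/9845703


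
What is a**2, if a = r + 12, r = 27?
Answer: 1521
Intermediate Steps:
a = 39 (a = 27 + 12 = 39)
a**2 = 39**2 = 1521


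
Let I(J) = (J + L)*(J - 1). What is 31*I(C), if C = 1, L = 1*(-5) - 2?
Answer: 0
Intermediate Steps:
L = -7 (L = -5 - 2 = -7)
I(J) = (-1 + J)*(-7 + J) (I(J) = (J - 7)*(J - 1) = (-7 + J)*(-1 + J) = (-1 + J)*(-7 + J))
31*I(C) = 31*(7 + 1² - 8*1) = 31*(7 + 1 - 8) = 31*0 = 0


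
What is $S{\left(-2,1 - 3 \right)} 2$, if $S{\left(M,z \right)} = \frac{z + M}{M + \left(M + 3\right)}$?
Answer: $8$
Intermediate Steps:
$S{\left(M,z \right)} = \frac{M + z}{3 + 2 M}$ ($S{\left(M,z \right)} = \frac{M + z}{M + \left(3 + M\right)} = \frac{M + z}{3 + 2 M}$)
$S{\left(-2,1 - 3 \right)} 2 = \frac{-2 + \left(1 - 3\right)}{3 + 2 \left(-2\right)} 2 = \frac{-2 + \left(1 - 3\right)}{3 - 4} \cdot 2 = \frac{-2 - 2}{-1} \cdot 2 = \left(-1\right) \left(-4\right) 2 = 4 \cdot 2 = 8$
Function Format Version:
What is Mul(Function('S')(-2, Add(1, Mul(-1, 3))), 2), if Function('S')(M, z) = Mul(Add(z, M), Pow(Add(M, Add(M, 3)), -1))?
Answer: 8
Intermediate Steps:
Function('S')(M, z) = Mul(Pow(Add(3, Mul(2, M)), -1), Add(M, z)) (Function('S')(M, z) = Mul(Add(M, z), Pow(Add(M, Add(3, M)), -1)) = Mul(Add(M, z), Pow(Add(3, Mul(2, M)), -1)) = Mul(Pow(Add(3, Mul(2, M)), -1), Add(M, z)))
Mul(Function('S')(-2, Add(1, Mul(-1, 3))), 2) = Mul(Mul(Pow(Add(3, Mul(2, -2)), -1), Add(-2, Add(1, Mul(-1, 3)))), 2) = Mul(Mul(Pow(Add(3, -4), -1), Add(-2, Add(1, -3))), 2) = Mul(Mul(Pow(-1, -1), Add(-2, -2)), 2) = Mul(Mul(-1, -4), 2) = Mul(4, 2) = 8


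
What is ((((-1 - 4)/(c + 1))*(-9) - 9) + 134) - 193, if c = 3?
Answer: -227/4 ≈ -56.750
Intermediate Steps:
((((-1 - 4)/(c + 1))*(-9) - 9) + 134) - 193 = ((((-1 - 4)/(3 + 1))*(-9) - 9) + 134) - 193 = ((-5/4*(-9) - 9) + 134) - 193 = ((45/4 - 9) + 134) - 193 = (9/4 + 134) - 193 = 545/4 - 193 = -227/4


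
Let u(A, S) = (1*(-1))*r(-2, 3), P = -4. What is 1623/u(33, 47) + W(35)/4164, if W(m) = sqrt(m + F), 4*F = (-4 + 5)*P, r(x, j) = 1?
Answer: -1623 + sqrt(34)/4164 ≈ -1623.0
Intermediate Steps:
F = -1 (F = ((-4 + 5)*(-4))/4 = (1*(-4))/4 = (1/4)*(-4) = -1)
u(A, S) = -1 (u(A, S) = (1*(-1))*1 = -1*1 = -1)
W(m) = sqrt(-1 + m) (W(m) = sqrt(m - 1) = sqrt(-1 + m))
1623/u(33, 47) + W(35)/4164 = 1623/(-1) + sqrt(-1 + 35)/4164 = 1623*(-1) + sqrt(34)*(1/4164) = -1623 + sqrt(34)/4164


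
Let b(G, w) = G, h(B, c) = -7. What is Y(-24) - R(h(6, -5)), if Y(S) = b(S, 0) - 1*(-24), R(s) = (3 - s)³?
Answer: -1000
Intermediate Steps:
Y(S) = 24 + S (Y(S) = S - 1*(-24) = S + 24 = 24 + S)
Y(-24) - R(h(6, -5)) = (24 - 24) - (-1)*(-3 - 7)³ = 0 - (-1)*(-10)³ = 0 - (-1)*(-1000) = 0 - 1*1000 = 0 - 1000 = -1000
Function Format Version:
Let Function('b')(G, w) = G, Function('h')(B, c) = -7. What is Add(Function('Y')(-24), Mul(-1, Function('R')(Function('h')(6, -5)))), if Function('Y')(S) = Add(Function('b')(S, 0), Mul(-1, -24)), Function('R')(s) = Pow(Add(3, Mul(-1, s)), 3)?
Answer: -1000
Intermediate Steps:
Function('Y')(S) = Add(24, S) (Function('Y')(S) = Add(S, Mul(-1, -24)) = Add(S, 24) = Add(24, S))
Add(Function('Y')(-24), Mul(-1, Function('R')(Function('h')(6, -5)))) = Add(Add(24, -24), Mul(-1, Mul(-1, Pow(Add(-3, -7), 3)))) = Add(0, Mul(-1, Mul(-1, Pow(-10, 3)))) = Add(0, Mul(-1, Mul(-1, -1000))) = Add(0, Mul(-1, 1000)) = Add(0, -1000) = -1000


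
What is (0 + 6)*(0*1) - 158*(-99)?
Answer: 15642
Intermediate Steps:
(0 + 6)*(0*1) - 158*(-99) = 6*0 + 15642 = 0 + 15642 = 15642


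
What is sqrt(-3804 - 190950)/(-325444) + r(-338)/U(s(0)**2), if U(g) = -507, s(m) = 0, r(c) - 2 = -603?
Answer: 601/507 - I*sqrt(194754)/325444 ≈ 1.1854 - 0.001356*I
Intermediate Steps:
r(c) = -601 (r(c) = 2 - 603 = -601)
sqrt(-3804 - 190950)/(-325444) + r(-338)/U(s(0)**2) = sqrt(-3804 - 190950)/(-325444) - 601/(-507) = sqrt(-194754)*(-1/325444) - 601*(-1/507) = (I*sqrt(194754))*(-1/325444) + 601/507 = -I*sqrt(194754)/325444 + 601/507 = 601/507 - I*sqrt(194754)/325444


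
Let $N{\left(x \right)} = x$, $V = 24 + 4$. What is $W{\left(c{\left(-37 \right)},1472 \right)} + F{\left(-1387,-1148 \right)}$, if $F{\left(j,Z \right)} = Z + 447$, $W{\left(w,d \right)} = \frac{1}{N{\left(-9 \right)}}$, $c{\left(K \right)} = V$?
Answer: $- \frac{6310}{9} \approx -701.11$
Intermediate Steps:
$V = 28$
$c{\left(K \right)} = 28$
$W{\left(w,d \right)} = - \frac{1}{9}$ ($W{\left(w,d \right)} = \frac{1}{-9} = - \frac{1}{9}$)
$F{\left(j,Z \right)} = 447 + Z$
$W{\left(c{\left(-37 \right)},1472 \right)} + F{\left(-1387,-1148 \right)} = - \frac{1}{9} + \left(447 - 1148\right) = - \frac{1}{9} - 701 = - \frac{6310}{9}$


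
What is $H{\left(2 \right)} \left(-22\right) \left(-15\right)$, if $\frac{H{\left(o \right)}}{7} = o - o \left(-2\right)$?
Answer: $13860$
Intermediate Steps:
$H{\left(o \right)} = 21 o$ ($H{\left(o \right)} = 7 \left(o - o \left(-2\right)\right) = 7 \left(o - - 2 o\right) = 7 \left(o + 2 o\right) = 7 \cdot 3 o = 21 o$)
$H{\left(2 \right)} \left(-22\right) \left(-15\right) = 21 \cdot 2 \left(-22\right) \left(-15\right) = 42 \left(-22\right) \left(-15\right) = \left(-924\right) \left(-15\right) = 13860$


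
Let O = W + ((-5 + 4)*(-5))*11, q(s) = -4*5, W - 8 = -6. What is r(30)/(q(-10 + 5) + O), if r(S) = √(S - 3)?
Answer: 3*√3/37 ≈ 0.14044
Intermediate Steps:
W = 2 (W = 8 - 6 = 2)
q(s) = -20
O = 57 (O = 2 + ((-5 + 4)*(-5))*11 = 2 - 1*(-5)*11 = 2 + 5*11 = 2 + 55 = 57)
r(S) = √(-3 + S)
r(30)/(q(-10 + 5) + O) = √(-3 + 30)/(-20 + 57) = √27/37 = (3*√3)*(1/37) = 3*√3/37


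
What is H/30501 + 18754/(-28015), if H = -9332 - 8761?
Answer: -359630383/284828505 ≈ -1.2626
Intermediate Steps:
H = -18093
H/30501 + 18754/(-28015) = -18093/30501 + 18754/(-28015) = -18093*1/30501 + 18754*(-1/28015) = -6031/10167 - 18754/28015 = -359630383/284828505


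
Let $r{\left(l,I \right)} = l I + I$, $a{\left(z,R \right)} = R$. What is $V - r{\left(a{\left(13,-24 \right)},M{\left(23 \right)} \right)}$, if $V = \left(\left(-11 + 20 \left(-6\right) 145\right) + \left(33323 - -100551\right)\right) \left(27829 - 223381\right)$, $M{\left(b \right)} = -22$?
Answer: $-22774573082$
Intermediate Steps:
$r{\left(l,I \right)} = I + I l$ ($r{\left(l,I \right)} = I l + I = I + I l$)
$V = -22774572576$ ($V = \left(\left(-11 - 17400\right) + \left(33323 + 100551\right)\right) \left(-195552\right) = \left(\left(-11 - 17400\right) + 133874\right) \left(-195552\right) = \left(-17411 + 133874\right) \left(-195552\right) = 116463 \left(-195552\right) = -22774572576$)
$V - r{\left(a{\left(13,-24 \right)},M{\left(23 \right)} \right)} = -22774572576 - - 22 \left(1 - 24\right) = -22774572576 - \left(-22\right) \left(-23\right) = -22774572576 - 506 = -22774573082$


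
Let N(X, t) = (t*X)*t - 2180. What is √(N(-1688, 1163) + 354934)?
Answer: I*√2282783718 ≈ 47779.0*I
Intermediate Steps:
N(X, t) = -2180 + X*t² (N(X, t) = (X*t)*t - 2180 = X*t² - 2180 = -2180 + X*t²)
√(N(-1688, 1163) + 354934) = √((-2180 - 1688*1163²) + 354934) = √((-2180 - 1688*1352569) + 354934) = √((-2180 - 2283136472) + 354934) = √(-2283138652 + 354934) = √(-2282783718) = I*√2282783718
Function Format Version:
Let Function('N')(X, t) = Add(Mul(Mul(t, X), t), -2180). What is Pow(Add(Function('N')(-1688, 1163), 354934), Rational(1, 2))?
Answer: Mul(I, Pow(2282783718, Rational(1, 2))) ≈ Mul(47779., I)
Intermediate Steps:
Function('N')(X, t) = Add(-2180, Mul(X, Pow(t, 2))) (Function('N')(X, t) = Add(Mul(Mul(X, t), t), -2180) = Add(Mul(X, Pow(t, 2)), -2180) = Add(-2180, Mul(X, Pow(t, 2))))
Pow(Add(Function('N')(-1688, 1163), 354934), Rational(1, 2)) = Pow(Add(Add(-2180, Mul(-1688, Pow(1163, 2))), 354934), Rational(1, 2)) = Pow(Add(Add(-2180, Mul(-1688, 1352569)), 354934), Rational(1, 2)) = Pow(Add(Add(-2180, -2283136472), 354934), Rational(1, 2)) = Pow(Add(-2283138652, 354934), Rational(1, 2)) = Pow(-2282783718, Rational(1, 2)) = Mul(I, Pow(2282783718, Rational(1, 2)))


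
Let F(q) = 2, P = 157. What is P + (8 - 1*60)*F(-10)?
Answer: 53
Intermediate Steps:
P + (8 - 1*60)*F(-10) = 157 + (8 - 1*60)*2 = 157 + (8 - 60)*2 = 157 - 52*2 = 157 - 104 = 53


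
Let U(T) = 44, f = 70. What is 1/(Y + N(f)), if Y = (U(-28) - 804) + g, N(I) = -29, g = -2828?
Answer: -1/3617 ≈ -0.00027647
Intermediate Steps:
Y = -3588 (Y = (44 - 804) - 2828 = -760 - 2828 = -3588)
1/(Y + N(f)) = 1/(-3588 - 29) = 1/(-3617) = -1/3617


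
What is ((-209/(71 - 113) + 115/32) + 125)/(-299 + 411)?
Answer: 89759/75264 ≈ 1.1926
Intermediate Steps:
((-209/(71 - 113) + 115/32) + 125)/(-299 + 411) = ((-209/(-42) + 115*(1/32)) + 125)/112 = ((-209*(-1/42) + 115/32) + 125)*(1/112) = ((209/42 + 115/32) + 125)*(1/112) = (5759/672 + 125)*(1/112) = (89759/672)*(1/112) = 89759/75264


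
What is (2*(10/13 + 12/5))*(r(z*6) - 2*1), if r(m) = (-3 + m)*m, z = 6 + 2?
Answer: 68392/5 ≈ 13678.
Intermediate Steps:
z = 8
r(m) = m*(-3 + m)
(2*(10/13 + 12/5))*(r(z*6) - 2*1) = (2*(10/13 + 12/5))*((8*6)*(-3 + 8*6) - 2*1) = (2*(10*(1/13) + 12*(⅕)))*(48*(-3 + 48) - 2) = (2*(10/13 + 12/5))*(48*45 - 2) = (2*(206/65))*(2160 - 2) = (412/65)*2158 = 68392/5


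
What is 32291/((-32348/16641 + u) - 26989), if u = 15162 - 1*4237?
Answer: -537354531/267353372 ≈ -2.0099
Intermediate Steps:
u = 10925 (u = 15162 - 4237 = 10925)
32291/((-32348/16641 + u) - 26989) = 32291/((-32348/16641 + 10925) - 26989) = 32291/(181770577/16641 - 26989) = 32291/(-267353372/16641) = 32291*(-16641/267353372) = -537354531/267353372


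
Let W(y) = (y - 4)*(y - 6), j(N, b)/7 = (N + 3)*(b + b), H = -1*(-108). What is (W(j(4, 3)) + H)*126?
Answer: 10537128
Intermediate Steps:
H = 108
j(N, b) = 14*b*(3 + N) (j(N, b) = 7*((N + 3)*(b + b)) = 7*((3 + N)*(2*b)) = 7*(2*b*(3 + N)) = 14*b*(3 + N))
W(y) = (-6 + y)*(-4 + y) (W(y) = (-4 + y)*(-6 + y) = (-6 + y)*(-4 + y))
(W(j(4, 3)) + H)*126 = ((24 + (14*3*(3 + 4))² - 140*3*(3 + 4)) + 108)*126 = ((24 + (14*3*7)² - 140*3*7) + 108)*126 = ((24 + 294² - 10*294) + 108)*126 = ((24 + 86436 - 2940) + 108)*126 = (83520 + 108)*126 = 83628*126 = 10537128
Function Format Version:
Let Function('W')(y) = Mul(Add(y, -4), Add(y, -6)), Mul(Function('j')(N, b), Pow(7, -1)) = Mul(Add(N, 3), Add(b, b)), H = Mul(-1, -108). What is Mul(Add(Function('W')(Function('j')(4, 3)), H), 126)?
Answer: 10537128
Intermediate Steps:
H = 108
Function('j')(N, b) = Mul(14, b, Add(3, N)) (Function('j')(N, b) = Mul(7, Mul(Add(N, 3), Add(b, b))) = Mul(7, Mul(Add(3, N), Mul(2, b))) = Mul(7, Mul(2, b, Add(3, N))) = Mul(14, b, Add(3, N)))
Function('W')(y) = Mul(Add(-6, y), Add(-4, y)) (Function('W')(y) = Mul(Add(-4, y), Add(-6, y)) = Mul(Add(-6, y), Add(-4, y)))
Mul(Add(Function('W')(Function('j')(4, 3)), H), 126) = Mul(Add(Add(24, Pow(Mul(14, 3, Add(3, 4)), 2), Mul(-10, Mul(14, 3, Add(3, 4)))), 108), 126) = Mul(Add(Add(24, Pow(Mul(14, 3, 7), 2), Mul(-10, Mul(14, 3, 7))), 108), 126) = Mul(Add(Add(24, Pow(294, 2), Mul(-10, 294)), 108), 126) = Mul(Add(Add(24, 86436, -2940), 108), 126) = Mul(Add(83520, 108), 126) = Mul(83628, 126) = 10537128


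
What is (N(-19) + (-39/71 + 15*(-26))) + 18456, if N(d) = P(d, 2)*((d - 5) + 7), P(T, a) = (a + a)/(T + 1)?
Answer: 11546237/639 ≈ 18069.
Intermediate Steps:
P(T, a) = 2*a/(1 + T) (P(T, a) = (2*a)/(1 + T) = 2*a/(1 + T))
N(d) = 4*(2 + d)/(1 + d) (N(d) = (2*2/(1 + d))*((d - 5) + 7) = (4/(1 + d))*((-5 + d) + 7) = (4/(1 + d))*(2 + d) = 4*(2 + d)/(1 + d))
(N(-19) + (-39/71 + 15*(-26))) + 18456 = (4*(2 - 19)/(1 - 19) + (-39/71 + 15*(-26))) + 18456 = (4*(-17)/(-18) + (-39*1/71 - 390)) + 18456 = (4*(-1/18)*(-17) + (-39/71 - 390)) + 18456 = (34/9 - 27729/71) + 18456 = -247147/639 + 18456 = 11546237/639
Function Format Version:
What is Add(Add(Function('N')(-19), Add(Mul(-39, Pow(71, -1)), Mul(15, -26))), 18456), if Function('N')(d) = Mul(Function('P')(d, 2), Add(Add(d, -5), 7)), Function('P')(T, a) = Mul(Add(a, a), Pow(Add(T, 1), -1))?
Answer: Rational(11546237, 639) ≈ 18069.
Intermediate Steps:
Function('P')(T, a) = Mul(2, a, Pow(Add(1, T), -1)) (Function('P')(T, a) = Mul(Mul(2, a), Pow(Add(1, T), -1)) = Mul(2, a, Pow(Add(1, T), -1)))
Function('N')(d) = Mul(4, Pow(Add(1, d), -1), Add(2, d)) (Function('N')(d) = Mul(Mul(2, 2, Pow(Add(1, d), -1)), Add(Add(d, -5), 7)) = Mul(Mul(4, Pow(Add(1, d), -1)), Add(Add(-5, d), 7)) = Mul(Mul(4, Pow(Add(1, d), -1)), Add(2, d)) = Mul(4, Pow(Add(1, d), -1), Add(2, d)))
Add(Add(Function('N')(-19), Add(Mul(-39, Pow(71, -1)), Mul(15, -26))), 18456) = Add(Add(Mul(4, Pow(Add(1, -19), -1), Add(2, -19)), Add(Mul(-39, Pow(71, -1)), Mul(15, -26))), 18456) = Add(Add(Mul(4, Pow(-18, -1), -17), Add(Mul(-39, Rational(1, 71)), -390)), 18456) = Add(Add(Mul(4, Rational(-1, 18), -17), Add(Rational(-39, 71), -390)), 18456) = Add(Add(Rational(34, 9), Rational(-27729, 71)), 18456) = Add(Rational(-247147, 639), 18456) = Rational(11546237, 639)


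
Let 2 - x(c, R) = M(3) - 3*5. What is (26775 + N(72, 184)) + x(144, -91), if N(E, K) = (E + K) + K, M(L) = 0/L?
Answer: 27232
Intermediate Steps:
M(L) = 0
N(E, K) = E + 2*K
x(c, R) = 17 (x(c, R) = 2 - (0 - 3*5) = 2 - (0 - 15) = 2 - 1*(-15) = 2 + 15 = 17)
(26775 + N(72, 184)) + x(144, -91) = (26775 + (72 + 2*184)) + 17 = (26775 + (72 + 368)) + 17 = (26775 + 440) + 17 = 27215 + 17 = 27232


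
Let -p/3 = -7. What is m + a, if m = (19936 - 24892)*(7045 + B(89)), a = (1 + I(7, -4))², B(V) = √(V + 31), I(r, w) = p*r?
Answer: -34893116 - 9912*√30 ≈ -3.4947e+7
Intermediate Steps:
p = 21 (p = -3*(-7) = 21)
I(r, w) = 21*r
B(V) = √(31 + V)
a = 21904 (a = (1 + 21*7)² = (1 + 147)² = 148² = 21904)
m = -34915020 - 9912*√30 (m = (19936 - 24892)*(7045 + √(31 + 89)) = -4956*(7045 + √120) = -4956*(7045 + 2*√30) = -34915020 - 9912*√30 ≈ -3.4969e+7)
m + a = (-34915020 - 9912*√30) + 21904 = -34893116 - 9912*√30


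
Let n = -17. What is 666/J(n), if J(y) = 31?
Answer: 666/31 ≈ 21.484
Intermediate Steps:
666/J(n) = 666/31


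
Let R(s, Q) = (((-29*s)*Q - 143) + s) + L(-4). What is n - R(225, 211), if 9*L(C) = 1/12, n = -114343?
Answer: 136333799/108 ≈ 1.2624e+6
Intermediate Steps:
L(C) = 1/108 (L(C) = (⅑)/12 = (⅑)*(1/12) = 1/108)
R(s, Q) = -15443/108 + s - 29*Q*s (R(s, Q) = (((-29*s)*Q - 143) + s) + 1/108 = ((-29*Q*s - 143) + s) + 1/108 = ((-143 - 29*Q*s) + s) + 1/108 = (-143 + s - 29*Q*s) + 1/108 = -15443/108 + s - 29*Q*s)
n - R(225, 211) = -114343 - (-15443/108 + 225 - 29*211*225) = -114343 - (-15443/108 + 225 - 1376775) = -114343 - 1*(-148682843/108) = -114343 + 148682843/108 = 136333799/108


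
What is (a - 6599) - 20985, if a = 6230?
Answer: -21354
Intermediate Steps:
(a - 6599) - 20985 = (6230 - 6599) - 20985 = -369 - 20985 = -21354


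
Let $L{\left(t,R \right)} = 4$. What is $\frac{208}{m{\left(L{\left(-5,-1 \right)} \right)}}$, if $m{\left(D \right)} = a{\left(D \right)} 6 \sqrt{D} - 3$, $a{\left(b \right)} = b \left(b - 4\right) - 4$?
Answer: $- \frac{208}{51} \approx -4.0784$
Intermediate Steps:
$a{\left(b \right)} = -4 + b \left(-4 + b\right)$ ($a{\left(b \right)} = b \left(b - 4\right) - 4 = b \left(-4 + b\right) - 4 = -4 + b \left(-4 + b\right)$)
$m{\left(D \right)} = -3 + 6 \sqrt{D} \left(-4 + D^{2} - 4 D\right)$ ($m{\left(D \right)} = \left(-4 + D^{2} - 4 D\right) 6 \sqrt{D} - 3 = 6 \sqrt{D} \left(-4 + D^{2} - 4 D\right) - 3 = -3 + 6 \sqrt{D} \left(-4 + D^{2} - 4 D\right)$)
$\frac{208}{m{\left(L{\left(-5,-1 \right)} \right)}} = \frac{208}{-3 + 6 \sqrt{4} \left(-4 + 4^{2} - 16\right)} = \frac{208}{-3 + 6 \cdot 2 \left(-4 + 16 - 16\right)} = \frac{208}{-3 + 6 \cdot 2 \left(-4\right)} = \frac{208}{-3 - 48} = \frac{208}{-51} = 208 \left(- \frac{1}{51}\right) = - \frac{208}{51}$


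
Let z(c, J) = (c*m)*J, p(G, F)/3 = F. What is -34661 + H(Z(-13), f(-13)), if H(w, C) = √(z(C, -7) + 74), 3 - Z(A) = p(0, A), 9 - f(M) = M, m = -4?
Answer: -34661 + √690 ≈ -34635.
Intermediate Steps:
f(M) = 9 - M
p(G, F) = 3*F
Z(A) = 3 - 3*A
z(c, J) = -4*J*c (z(c, J) = (c*(-4))*J = (-4*c)*J = -4*J*c)
H(w, C) = √(74 + 28*C) (H(w, C) = √(-4*(-7)*C + 74) = √(28*C + 74) = √(74 + 28*C))
-34661 + H(Z(-13), f(-13)) = -34661 + √(74 + 28*(9 - 1*(-13))) = -34661 + √(74 + 28*(9 + 13)) = -34661 + √(74 + 28*22) = -34661 + √(74 + 616) = -34661 + √690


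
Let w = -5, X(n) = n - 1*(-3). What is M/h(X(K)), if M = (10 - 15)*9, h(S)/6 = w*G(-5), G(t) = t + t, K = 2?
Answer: -3/20 ≈ -0.15000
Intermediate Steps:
X(n) = 3 + n (X(n) = n + 3 = 3 + n)
G(t) = 2*t
h(S) = 300 (h(S) = 6*(-10*(-5)) = 6*(-5*(-10)) = 6*50 = 300)
M = -45 (M = -5*9 = -45)
M/h(X(K)) = -45/300 = -45*1/300 = -3/20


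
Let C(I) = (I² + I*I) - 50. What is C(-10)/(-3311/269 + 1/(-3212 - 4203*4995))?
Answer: -747240136875/61316284972 ≈ -12.187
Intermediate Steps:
C(I) = -50 + 2*I² (C(I) = (I² + I²) - 50 = 2*I² - 50 = -50 + 2*I²)
C(-10)/(-3311/269 + 1/(-3212 - 4203*4995)) = (-50 + 2*(-10)²)/(-3311/269 + 1/(-3212 - 4203*4995)) = (-50 + 2*100)/(-3311*1/269 + (1/4995)/(-7415)) = (-50 + 200)/(-3311/269 - 1/7415*1/4995) = 150/(-3311/269 - 1/37037925) = 150/(-122632569944/9963201825) = 150*(-9963201825/122632569944) = -747240136875/61316284972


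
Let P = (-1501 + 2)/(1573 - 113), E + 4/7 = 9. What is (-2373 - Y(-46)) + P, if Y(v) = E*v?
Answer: -20300113/10220 ≈ -1986.3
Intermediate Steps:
E = 59/7 (E = -4/7 + 9 = 59/7 ≈ 8.4286)
Y(v) = 59*v/7
P = -1499/1460 ≈ -1.0267
(-2373 - Y(-46)) + P = (-2373 - 59*(-46)/7) - 1499/1460 = (-2373 - 1*(-2714/7)) - 1499/1460 = (-2373 + 2714/7) - 1499/1460 = -13897/7 - 1499/1460 = -20300113/10220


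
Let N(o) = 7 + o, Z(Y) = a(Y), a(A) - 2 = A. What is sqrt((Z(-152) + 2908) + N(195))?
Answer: 4*sqrt(185) ≈ 54.406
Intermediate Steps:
a(A) = 2 + A
Z(Y) = 2 + Y
sqrt((Z(-152) + 2908) + N(195)) = sqrt(((2 - 152) + 2908) + (7 + 195)) = sqrt((-150 + 2908) + 202) = sqrt(2758 + 202) = sqrt(2960) = 4*sqrt(185)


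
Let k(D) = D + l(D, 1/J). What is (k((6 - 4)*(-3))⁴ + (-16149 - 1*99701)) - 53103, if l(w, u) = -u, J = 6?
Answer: -217088927/1296 ≈ -1.6751e+5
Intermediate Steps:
k(D) = -⅙ + D (k(D) = D - 1/6 = D - 1*⅙ = D - ⅙ = -⅙ + D)
(k((6 - 4)*(-3))⁴ + (-16149 - 1*99701)) - 53103 = ((-⅙ + (6 - 4)*(-3))⁴ + (-16149 - 1*99701)) - 53103 = ((-⅙ + 2*(-3))⁴ + (-16149 - 99701)) - 53103 = ((-⅙ - 6)⁴ - 115850) - 53103 = ((-37/6)⁴ - 115850) - 53103 = (1874161/1296 - 115850) - 53103 = -148267439/1296 - 53103 = -217088927/1296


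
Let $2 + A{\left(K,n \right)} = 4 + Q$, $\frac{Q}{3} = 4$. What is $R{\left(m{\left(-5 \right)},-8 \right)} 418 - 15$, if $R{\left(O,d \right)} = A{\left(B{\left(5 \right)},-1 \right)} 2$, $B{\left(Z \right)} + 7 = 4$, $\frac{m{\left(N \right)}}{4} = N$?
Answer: $11689$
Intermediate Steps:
$Q = 12$ ($Q = 3 \cdot 4 = 12$)
$m{\left(N \right)} = 4 N$
$B{\left(Z \right)} = -3$ ($B{\left(Z \right)} = -7 + 4 = -3$)
$A{\left(K,n \right)} = 14$ ($A{\left(K,n \right)} = -2 + \left(4 + 12\right) = -2 + 16 = 14$)
$R{\left(O,d \right)} = 28$ ($R{\left(O,d \right)} = 14 \cdot 2 = 28$)
$R{\left(m{\left(-5 \right)},-8 \right)} 418 - 15 = 28 \cdot 418 - 15 = 11704 - 15 = 11689$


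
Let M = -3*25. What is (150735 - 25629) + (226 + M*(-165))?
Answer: 137707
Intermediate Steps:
M = -75
(150735 - 25629) + (226 + M*(-165)) = (150735 - 25629) + (226 - 75*(-165)) = 125106 + (226 + 12375) = 125106 + 12601 = 137707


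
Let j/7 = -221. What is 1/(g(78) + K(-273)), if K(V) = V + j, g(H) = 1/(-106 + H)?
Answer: -28/50961 ≈ -0.00054944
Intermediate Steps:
j = -1547 (j = 7*(-221) = -1547)
K(V) = -1547 + V (K(V) = V - 1547 = -1547 + V)
1/(g(78) + K(-273)) = 1/(1/(-106 + 78) + (-1547 - 273)) = 1/(1/(-28) - 1820) = 1/(-1/28 - 1820) = 1/(-50961/28) = -28/50961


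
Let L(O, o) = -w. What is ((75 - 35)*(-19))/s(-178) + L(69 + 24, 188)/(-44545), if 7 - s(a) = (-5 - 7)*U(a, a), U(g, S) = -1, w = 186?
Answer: 6771026/44545 ≈ 152.00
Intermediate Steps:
L(O, o) = -186 (L(O, o) = -1*186 = -186)
s(a) = -5 (s(a) = 7 - (-5 - 7)*(-1) = 7 - (-12)*(-1) = 7 - 1*12 = 7 - 12 = -5)
((75 - 35)*(-19))/s(-178) + L(69 + 24, 188)/(-44545) = ((75 - 35)*(-19))/(-5) - 186/(-44545) = (40*(-19))*(-1/5) - 186*(-1/44545) = -760*(-1/5) + 186/44545 = 152 + 186/44545 = 6771026/44545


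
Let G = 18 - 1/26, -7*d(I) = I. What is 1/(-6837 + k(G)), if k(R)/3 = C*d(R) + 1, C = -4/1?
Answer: -91/619092 ≈ -0.00014699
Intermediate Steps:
d(I) = -I/7
C = -4 (C = -4*1 = -4)
G = 467/26 (G = 18 - 1*1/26 = 18 - 1/26 = 467/26 ≈ 17.962)
k(R) = 3 + 12*R/7 (k(R) = 3*(-(-4)*R/7 + 1) = 3*(4*R/7 + 1) = 3*(1 + 4*R/7) = 3 + 12*R/7)
1/(-6837 + k(G)) = 1/(-6837 + (3 + (12/7)*(467/26))) = 1/(-6837 + (3 + 2802/91)) = 1/(-6837 + 3075/91) = 1/(-619092/91) = -91/619092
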